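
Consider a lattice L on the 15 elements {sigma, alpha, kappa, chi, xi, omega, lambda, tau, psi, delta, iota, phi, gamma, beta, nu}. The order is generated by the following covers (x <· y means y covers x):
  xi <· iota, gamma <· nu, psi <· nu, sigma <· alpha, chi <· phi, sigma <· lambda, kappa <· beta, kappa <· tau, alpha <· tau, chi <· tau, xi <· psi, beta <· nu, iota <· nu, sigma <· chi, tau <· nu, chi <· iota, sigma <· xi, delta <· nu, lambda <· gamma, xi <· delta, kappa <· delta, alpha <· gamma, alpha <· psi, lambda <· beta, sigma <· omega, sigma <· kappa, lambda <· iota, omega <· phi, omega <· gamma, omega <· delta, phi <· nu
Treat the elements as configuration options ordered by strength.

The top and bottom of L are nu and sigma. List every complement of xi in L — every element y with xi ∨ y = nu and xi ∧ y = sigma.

beta, gamma, phi, tau

Need y with xi ∨ y = nu and xi ∧ y = sigma.
Checking each element gives: beta, gamma, phi, tau.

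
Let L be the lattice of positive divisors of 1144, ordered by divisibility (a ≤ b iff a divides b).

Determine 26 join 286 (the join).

Common upper bounds of {26, 286}: 1144, 286, 572.
The least among these is 286.

286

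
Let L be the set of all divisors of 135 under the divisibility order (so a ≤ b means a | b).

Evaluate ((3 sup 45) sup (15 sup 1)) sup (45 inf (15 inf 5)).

45

3 ∨ 45 = 45
15 ∨ 1 = 15
45 ∨ 15 = 45
15 ∧ 5 = 5
45 ∧ 5 = 5
45 ∨ 5 = 45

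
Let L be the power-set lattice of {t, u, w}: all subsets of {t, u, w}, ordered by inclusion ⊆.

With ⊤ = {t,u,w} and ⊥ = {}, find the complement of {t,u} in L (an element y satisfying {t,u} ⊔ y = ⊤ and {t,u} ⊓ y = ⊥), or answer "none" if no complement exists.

Need y with {t,u} ∨ y = {t,u,w} and {t,u} ∧ y = {}.
Checking each element gives: {w}.

{w}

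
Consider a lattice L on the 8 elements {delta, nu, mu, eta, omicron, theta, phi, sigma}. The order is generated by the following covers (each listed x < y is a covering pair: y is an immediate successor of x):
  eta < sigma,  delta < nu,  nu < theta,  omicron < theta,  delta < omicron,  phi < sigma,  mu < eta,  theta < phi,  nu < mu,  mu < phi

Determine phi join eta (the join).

sigma

Common upper bounds of {phi, eta}: sigma.
The least among these is sigma.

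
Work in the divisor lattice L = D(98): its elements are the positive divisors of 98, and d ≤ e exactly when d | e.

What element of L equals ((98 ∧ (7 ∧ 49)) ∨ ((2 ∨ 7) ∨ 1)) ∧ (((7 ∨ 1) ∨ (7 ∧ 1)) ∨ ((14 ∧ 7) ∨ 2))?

14

7 ∧ 49 = 7
98 ∧ 7 = 7
2 ∨ 7 = 14
14 ∨ 1 = 14
7 ∨ 14 = 14
7 ∨ 1 = 7
7 ∧ 1 = 1
7 ∨ 1 = 7
14 ∧ 7 = 7
7 ∨ 2 = 14
7 ∨ 14 = 14
14 ∧ 14 = 14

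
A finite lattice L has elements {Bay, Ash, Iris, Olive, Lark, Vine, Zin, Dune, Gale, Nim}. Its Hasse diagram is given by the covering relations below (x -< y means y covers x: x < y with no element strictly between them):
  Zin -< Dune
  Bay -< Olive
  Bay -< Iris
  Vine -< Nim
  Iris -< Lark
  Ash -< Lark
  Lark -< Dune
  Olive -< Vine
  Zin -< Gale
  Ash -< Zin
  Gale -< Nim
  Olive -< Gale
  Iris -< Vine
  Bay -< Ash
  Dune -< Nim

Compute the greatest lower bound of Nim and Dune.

Dune

Common lower bounds of {Nim, Dune}: Ash, Bay, Dune, Iris, Lark, Zin.
The greatest among these is Dune.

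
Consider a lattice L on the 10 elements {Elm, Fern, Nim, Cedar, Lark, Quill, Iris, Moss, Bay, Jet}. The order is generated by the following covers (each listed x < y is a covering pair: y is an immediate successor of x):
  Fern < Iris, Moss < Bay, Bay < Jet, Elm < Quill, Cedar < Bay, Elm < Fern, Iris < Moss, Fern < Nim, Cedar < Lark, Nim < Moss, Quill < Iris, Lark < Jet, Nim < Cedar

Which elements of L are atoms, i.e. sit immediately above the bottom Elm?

The atoms are exactly the elements that cover Elm: Fern, Quill.

Fern, Quill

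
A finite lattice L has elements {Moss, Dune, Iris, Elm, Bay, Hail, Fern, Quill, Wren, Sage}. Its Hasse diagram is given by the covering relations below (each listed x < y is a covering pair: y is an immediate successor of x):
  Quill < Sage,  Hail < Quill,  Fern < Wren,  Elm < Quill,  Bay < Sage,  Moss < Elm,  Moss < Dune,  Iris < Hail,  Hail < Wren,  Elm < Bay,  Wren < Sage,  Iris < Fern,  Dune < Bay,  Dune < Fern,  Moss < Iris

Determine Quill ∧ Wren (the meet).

Common lower bounds of {Quill, Wren}: Hail, Iris, Moss.
The greatest among these is Hail.

Hail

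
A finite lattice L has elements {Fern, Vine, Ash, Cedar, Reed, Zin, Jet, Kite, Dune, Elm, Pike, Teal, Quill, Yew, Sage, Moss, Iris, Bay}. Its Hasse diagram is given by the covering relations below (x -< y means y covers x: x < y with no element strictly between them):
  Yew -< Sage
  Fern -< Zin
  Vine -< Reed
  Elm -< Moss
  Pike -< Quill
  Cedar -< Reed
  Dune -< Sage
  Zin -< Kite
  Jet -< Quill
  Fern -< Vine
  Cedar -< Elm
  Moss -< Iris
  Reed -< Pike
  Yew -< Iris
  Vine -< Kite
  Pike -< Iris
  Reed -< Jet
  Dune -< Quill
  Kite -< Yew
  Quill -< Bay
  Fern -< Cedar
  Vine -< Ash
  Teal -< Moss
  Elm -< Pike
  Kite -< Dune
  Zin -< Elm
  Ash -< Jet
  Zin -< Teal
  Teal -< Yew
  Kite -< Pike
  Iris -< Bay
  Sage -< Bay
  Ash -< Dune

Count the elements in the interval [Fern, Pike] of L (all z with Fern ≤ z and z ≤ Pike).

8

The interval [Fern, Pike] = {Cedar, Elm, Fern, Kite, Pike, Reed, Vine, Zin}, which has 8 elements.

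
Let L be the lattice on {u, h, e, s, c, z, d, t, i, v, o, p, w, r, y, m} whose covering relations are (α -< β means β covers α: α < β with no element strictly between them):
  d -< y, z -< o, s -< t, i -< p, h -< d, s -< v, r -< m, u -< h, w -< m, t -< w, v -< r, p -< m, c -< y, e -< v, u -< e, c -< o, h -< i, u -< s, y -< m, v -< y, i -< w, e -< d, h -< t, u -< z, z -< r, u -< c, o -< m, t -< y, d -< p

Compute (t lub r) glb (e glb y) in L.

t ∨ r = m
e ∧ y = e
m ∧ e = e

e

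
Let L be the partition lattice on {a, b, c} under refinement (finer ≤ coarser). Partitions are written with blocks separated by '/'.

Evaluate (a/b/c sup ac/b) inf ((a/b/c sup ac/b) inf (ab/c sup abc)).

ac/b

a/b/c ∨ ac/b = ac/b
a/b/c ∨ ac/b = ac/b
ab/c ∨ abc = abc
ac/b ∧ abc = ac/b
ac/b ∧ ac/b = ac/b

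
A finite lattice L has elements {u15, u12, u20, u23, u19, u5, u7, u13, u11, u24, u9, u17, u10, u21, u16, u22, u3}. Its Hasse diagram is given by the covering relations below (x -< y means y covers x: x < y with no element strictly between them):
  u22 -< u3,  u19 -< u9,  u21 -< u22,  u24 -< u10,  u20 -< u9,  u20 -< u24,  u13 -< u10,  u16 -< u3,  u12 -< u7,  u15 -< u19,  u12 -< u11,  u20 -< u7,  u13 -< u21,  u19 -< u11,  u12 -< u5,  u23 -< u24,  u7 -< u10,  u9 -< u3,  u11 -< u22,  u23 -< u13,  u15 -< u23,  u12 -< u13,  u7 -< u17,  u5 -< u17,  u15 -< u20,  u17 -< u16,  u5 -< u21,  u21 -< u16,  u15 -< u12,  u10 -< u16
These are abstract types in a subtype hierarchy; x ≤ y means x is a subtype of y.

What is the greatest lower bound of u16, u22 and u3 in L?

Common lower bounds of {u16, u22, u3}: u12, u13, u15, u21, u23, u5.
The greatest among these is u21.

u21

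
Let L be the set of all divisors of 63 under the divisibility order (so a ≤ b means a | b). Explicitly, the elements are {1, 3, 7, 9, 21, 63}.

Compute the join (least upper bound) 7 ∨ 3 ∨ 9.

In the divisibility order, the join is the least common multiple: lcm(7, 3, 9) = 63.

63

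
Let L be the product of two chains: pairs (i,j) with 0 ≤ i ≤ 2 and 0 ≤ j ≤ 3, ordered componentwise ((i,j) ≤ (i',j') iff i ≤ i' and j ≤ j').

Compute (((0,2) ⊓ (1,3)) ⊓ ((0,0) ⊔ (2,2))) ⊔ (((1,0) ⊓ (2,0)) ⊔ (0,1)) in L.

(0,2) ∧ (1,3) = (0,2)
(0,0) ∨ (2,2) = (2,2)
(0,2) ∧ (2,2) = (0,2)
(1,0) ∧ (2,0) = (1,0)
(1,0) ∨ (0,1) = (1,1)
(0,2) ∨ (1,1) = (1,2)

(1,2)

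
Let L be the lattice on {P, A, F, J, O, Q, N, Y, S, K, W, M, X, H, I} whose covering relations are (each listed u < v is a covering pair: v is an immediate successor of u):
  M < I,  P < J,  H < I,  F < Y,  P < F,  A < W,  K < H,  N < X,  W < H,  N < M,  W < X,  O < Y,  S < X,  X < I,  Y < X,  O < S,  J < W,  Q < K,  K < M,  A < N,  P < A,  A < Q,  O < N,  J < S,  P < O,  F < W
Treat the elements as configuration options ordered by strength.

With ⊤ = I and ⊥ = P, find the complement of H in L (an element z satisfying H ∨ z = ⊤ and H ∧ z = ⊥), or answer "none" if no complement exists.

O

Need z with H ∨ z = I and H ∧ z = P.
Checking each element gives: O.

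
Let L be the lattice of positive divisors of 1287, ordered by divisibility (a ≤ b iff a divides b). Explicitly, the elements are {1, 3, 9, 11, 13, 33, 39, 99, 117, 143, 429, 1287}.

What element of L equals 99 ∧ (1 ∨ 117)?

9

1 ∨ 117 = 117
99 ∧ 117 = 9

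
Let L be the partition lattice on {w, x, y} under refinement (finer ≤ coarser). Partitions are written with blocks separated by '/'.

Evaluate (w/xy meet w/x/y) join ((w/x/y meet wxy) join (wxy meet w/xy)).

w/xy

w/xy ∧ w/x/y = w/x/y
w/x/y ∧ wxy = w/x/y
wxy ∧ w/xy = w/xy
w/x/y ∨ w/xy = w/xy
w/x/y ∨ w/xy = w/xy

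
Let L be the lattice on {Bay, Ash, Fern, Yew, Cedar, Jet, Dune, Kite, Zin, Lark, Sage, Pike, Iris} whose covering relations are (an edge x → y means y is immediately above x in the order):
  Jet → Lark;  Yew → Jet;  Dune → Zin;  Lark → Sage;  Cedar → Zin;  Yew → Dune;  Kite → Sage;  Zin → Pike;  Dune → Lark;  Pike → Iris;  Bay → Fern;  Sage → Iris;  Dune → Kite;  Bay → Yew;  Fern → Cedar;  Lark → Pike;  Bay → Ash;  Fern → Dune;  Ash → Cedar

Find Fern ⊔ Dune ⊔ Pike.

Common upper bounds of {Fern, Dune, Pike}: Iris, Pike.
The least among these is Pike.

Pike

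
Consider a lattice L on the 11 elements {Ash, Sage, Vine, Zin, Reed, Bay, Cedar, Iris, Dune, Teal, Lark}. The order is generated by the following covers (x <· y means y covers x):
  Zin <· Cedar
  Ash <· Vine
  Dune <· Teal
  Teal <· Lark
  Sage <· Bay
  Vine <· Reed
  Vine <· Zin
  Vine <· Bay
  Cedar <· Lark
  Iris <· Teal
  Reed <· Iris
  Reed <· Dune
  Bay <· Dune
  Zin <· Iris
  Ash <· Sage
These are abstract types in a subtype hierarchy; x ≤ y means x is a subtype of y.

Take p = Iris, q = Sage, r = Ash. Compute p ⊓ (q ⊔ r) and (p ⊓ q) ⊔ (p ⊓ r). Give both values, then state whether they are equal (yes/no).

q ⊔ r = Sage, so p ⊓ (q ⊔ r) = Iris ⊓ Sage = Ash.
p ⊓ q = Ash and p ⊓ r = Ash, so (p ⊓ q) ⊔ (p ⊓ r) = Ash ⊔ Ash = Ash.
Equal: yes.

Ash; Ash; yes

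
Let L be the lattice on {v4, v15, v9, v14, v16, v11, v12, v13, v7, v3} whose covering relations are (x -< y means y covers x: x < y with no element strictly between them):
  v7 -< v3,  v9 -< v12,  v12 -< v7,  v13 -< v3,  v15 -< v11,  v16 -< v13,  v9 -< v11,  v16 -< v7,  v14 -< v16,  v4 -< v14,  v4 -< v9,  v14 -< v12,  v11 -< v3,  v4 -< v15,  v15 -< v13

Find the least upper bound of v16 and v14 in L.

v16

Common upper bounds of {v16, v14}: v13, v16, v3, v7.
The least among these is v16.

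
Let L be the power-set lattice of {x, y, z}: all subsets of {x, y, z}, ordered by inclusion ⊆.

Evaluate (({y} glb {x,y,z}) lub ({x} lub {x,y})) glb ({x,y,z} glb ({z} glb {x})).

∅

{y} ∧ {x,y,z} = {y}
{x} ∨ {x,y} = {x,y}
{y} ∨ {x,y} = {x,y}
{z} ∧ {x} = ∅
{x,y,z} ∧ ∅ = ∅
{x,y} ∧ ∅ = ∅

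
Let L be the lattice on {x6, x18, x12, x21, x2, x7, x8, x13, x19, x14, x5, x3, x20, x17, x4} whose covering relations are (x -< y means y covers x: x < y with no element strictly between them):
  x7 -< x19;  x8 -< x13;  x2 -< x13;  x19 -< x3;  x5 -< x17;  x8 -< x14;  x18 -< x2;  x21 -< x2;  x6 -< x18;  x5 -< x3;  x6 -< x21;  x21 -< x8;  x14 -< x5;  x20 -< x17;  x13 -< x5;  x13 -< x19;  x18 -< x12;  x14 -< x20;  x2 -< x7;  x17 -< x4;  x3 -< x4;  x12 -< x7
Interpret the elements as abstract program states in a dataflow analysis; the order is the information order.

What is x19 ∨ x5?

Common upper bounds of {x19, x5}: x3, x4.
The least among these is x3.

x3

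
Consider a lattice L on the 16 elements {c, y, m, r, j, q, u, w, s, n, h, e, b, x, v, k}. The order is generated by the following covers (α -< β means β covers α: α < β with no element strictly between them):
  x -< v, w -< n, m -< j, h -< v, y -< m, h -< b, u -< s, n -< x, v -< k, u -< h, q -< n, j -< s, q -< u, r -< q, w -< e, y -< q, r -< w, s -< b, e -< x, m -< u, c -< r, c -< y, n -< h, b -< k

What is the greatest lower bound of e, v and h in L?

Common lower bounds of {e, v, h}: c, r, w.
The greatest among these is w.

w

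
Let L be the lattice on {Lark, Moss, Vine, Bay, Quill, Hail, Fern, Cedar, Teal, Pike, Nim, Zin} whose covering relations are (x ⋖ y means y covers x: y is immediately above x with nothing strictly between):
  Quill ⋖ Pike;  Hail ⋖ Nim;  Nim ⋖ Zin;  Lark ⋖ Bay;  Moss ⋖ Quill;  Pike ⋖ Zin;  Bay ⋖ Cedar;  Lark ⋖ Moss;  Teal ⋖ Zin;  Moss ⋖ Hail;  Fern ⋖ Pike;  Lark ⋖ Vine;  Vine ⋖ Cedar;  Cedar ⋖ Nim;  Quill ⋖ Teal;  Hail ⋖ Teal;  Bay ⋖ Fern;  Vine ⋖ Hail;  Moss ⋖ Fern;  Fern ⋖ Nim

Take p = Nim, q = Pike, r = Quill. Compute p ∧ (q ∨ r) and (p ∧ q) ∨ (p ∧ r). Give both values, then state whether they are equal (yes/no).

q ∨ r = Pike, so p ∧ (q ∨ r) = Nim ∧ Pike = Fern.
p ∧ q = Fern and p ∧ r = Moss, so (p ∧ q) ∨ (p ∧ r) = Fern ∨ Moss = Fern.
Equal: yes.

Fern; Fern; yes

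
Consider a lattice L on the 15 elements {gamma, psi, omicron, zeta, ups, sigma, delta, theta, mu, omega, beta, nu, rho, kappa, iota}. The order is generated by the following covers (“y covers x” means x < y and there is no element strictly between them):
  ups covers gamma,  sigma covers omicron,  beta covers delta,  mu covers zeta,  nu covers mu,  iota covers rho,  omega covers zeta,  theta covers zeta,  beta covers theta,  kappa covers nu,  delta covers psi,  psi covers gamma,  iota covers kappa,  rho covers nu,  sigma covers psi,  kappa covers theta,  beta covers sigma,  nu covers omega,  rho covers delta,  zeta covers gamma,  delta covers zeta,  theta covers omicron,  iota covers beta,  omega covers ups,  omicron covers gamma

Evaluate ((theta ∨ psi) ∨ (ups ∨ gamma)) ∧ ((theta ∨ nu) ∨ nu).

theta ∨ psi = beta
ups ∨ gamma = ups
beta ∨ ups = iota
theta ∨ nu = kappa
kappa ∨ nu = kappa
iota ∧ kappa = kappa

kappa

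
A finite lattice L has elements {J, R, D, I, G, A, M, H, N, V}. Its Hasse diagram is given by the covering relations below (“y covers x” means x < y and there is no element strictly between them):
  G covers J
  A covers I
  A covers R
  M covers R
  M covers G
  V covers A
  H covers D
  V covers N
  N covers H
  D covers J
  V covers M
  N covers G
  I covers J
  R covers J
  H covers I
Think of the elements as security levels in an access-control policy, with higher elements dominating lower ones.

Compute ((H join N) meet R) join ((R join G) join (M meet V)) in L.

H ∨ N = N
N ∧ R = J
R ∨ G = M
M ∧ V = M
M ∨ M = M
J ∨ M = M

M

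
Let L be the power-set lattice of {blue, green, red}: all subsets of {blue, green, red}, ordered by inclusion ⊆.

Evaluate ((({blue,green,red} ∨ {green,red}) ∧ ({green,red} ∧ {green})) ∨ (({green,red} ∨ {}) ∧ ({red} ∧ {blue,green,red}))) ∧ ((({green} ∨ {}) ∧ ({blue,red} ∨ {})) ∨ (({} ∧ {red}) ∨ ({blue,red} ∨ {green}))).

{green,red}

{blue,green,red} ∨ {green,red} = {blue,green,red}
{green,red} ∧ {green} = {green}
{blue,green,red} ∧ {green} = {green}
{green,red} ∨ {} = {green,red}
{red} ∧ {blue,green,red} = {red}
{green,red} ∧ {red} = {red}
{green} ∨ {red} = {green,red}
{green} ∨ {} = {green}
{blue,red} ∨ {} = {blue,red}
{green} ∧ {blue,red} = {}
{} ∧ {red} = {}
{blue,red} ∨ {green} = {blue,green,red}
{} ∨ {blue,green,red} = {blue,green,red}
{} ∨ {blue,green,red} = {blue,green,red}
{green,red} ∧ {blue,green,red} = {green,red}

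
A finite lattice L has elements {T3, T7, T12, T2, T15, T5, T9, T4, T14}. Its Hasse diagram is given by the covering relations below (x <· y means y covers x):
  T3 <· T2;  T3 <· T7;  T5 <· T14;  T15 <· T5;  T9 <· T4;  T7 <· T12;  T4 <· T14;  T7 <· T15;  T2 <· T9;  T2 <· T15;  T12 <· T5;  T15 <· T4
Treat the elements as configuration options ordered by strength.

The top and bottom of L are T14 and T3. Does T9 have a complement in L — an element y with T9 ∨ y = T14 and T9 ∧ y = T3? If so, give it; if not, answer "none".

Need y with T9 ∨ y = T14 and T9 ∧ y = T3.
Checking each element gives: T12.

T12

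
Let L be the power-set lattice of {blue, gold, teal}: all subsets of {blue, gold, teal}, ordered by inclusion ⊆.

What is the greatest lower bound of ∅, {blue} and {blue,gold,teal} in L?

Common lower bounds of {∅, {blue}, {blue,gold,teal}}: ∅.
The greatest among these is ∅.

∅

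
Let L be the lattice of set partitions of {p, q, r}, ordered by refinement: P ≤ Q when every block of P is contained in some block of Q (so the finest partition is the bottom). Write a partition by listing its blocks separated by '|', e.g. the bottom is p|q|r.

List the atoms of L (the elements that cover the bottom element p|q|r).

pq|r, pr|q, p|qr

The atoms are exactly the elements that cover p|q|r: pq|r, pr|q, p|qr.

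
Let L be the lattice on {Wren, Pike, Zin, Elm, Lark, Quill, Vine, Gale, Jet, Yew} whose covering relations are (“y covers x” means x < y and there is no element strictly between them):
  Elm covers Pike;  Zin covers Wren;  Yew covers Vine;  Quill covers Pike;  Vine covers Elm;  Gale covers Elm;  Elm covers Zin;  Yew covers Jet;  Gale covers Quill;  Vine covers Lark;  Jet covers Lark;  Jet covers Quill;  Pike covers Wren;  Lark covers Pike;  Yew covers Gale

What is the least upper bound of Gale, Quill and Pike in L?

Common upper bounds of {Gale, Quill, Pike}: Gale, Yew.
The least among these is Gale.

Gale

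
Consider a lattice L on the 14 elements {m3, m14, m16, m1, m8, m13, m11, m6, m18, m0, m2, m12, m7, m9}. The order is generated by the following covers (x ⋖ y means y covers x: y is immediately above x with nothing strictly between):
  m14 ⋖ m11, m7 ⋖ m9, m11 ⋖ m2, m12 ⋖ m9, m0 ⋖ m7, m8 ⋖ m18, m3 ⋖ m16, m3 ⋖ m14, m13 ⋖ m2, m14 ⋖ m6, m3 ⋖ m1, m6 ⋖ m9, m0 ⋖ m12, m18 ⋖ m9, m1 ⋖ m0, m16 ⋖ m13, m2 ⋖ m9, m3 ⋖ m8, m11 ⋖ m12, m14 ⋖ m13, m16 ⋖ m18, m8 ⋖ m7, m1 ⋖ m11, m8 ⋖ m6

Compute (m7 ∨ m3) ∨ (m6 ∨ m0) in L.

m9

m7 ∨ m3 = m7
m6 ∨ m0 = m9
m7 ∨ m9 = m9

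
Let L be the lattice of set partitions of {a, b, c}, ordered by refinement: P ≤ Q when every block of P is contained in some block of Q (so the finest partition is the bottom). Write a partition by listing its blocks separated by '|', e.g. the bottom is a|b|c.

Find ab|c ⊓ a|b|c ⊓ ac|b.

Common lower bounds of {ab|c, a|b|c, ac|b}: a|b|c.
The greatest among these is a|b|c.

a|b|c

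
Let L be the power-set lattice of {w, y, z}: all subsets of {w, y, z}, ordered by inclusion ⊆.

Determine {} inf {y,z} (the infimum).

{}

Common lower bounds of {{}, {y,z}}: {}.
The greatest among these is {}.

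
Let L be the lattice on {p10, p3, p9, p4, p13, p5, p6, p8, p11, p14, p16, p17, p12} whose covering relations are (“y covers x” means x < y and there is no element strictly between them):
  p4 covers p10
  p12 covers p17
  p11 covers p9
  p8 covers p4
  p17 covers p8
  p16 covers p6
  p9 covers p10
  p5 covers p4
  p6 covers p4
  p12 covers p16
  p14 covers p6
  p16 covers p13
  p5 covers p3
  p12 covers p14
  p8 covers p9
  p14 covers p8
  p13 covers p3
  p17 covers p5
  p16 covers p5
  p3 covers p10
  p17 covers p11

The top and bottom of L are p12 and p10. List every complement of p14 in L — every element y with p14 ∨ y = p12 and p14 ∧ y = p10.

Need y with p14 ∨ y = p12 and p14 ∧ y = p10.
Checking each element gives: p13, p3.

p13, p3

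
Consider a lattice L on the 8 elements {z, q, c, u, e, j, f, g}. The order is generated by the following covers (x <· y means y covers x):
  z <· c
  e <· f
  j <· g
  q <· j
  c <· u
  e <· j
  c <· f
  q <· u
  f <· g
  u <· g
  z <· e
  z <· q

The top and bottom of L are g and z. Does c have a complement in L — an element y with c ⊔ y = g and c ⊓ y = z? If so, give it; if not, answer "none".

j

Need y with c ∨ y = g and c ∧ y = z.
Checking each element gives: j.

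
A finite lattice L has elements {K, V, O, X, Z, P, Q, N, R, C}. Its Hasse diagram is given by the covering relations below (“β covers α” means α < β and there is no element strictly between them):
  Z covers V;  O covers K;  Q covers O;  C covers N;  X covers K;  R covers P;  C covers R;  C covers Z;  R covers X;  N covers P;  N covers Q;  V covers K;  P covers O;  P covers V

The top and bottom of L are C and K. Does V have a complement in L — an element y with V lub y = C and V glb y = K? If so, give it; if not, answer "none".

none

For every candidate y, either V ∨ y ≠ C or V ∧ y ≠ K; no complement exists.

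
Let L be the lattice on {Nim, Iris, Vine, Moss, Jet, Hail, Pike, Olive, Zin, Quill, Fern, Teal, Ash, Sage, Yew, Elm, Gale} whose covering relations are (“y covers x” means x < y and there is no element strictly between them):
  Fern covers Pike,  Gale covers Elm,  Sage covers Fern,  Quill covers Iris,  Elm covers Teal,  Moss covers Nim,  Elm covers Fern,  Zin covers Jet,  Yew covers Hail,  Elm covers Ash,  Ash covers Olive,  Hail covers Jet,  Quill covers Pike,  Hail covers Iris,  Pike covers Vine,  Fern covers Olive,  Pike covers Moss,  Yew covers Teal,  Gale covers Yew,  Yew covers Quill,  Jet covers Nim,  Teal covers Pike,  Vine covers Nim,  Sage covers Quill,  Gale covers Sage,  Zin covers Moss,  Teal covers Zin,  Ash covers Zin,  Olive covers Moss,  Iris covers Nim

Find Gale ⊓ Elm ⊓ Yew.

Teal

Common lower bounds of {Gale, Elm, Yew}: Jet, Moss, Nim, Pike, Teal, Vine, Zin.
The greatest among these is Teal.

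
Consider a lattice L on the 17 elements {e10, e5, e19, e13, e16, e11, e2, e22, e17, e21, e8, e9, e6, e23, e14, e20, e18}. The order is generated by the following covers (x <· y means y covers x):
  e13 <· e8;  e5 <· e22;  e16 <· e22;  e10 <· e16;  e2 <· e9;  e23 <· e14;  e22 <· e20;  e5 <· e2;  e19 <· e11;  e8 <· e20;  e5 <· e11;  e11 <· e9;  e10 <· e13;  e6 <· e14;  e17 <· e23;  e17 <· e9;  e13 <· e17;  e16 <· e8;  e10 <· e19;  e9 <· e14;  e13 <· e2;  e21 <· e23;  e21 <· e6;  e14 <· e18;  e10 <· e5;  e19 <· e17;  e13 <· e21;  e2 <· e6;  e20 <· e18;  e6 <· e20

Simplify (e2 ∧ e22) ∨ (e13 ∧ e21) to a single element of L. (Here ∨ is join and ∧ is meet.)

e2

e2 ∧ e22 = e5
e13 ∧ e21 = e13
e5 ∨ e13 = e2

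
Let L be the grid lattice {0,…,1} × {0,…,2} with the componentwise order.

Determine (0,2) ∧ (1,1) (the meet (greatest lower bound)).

(0,1)

In a product of chains, the meet is componentwise min, giving (0,1).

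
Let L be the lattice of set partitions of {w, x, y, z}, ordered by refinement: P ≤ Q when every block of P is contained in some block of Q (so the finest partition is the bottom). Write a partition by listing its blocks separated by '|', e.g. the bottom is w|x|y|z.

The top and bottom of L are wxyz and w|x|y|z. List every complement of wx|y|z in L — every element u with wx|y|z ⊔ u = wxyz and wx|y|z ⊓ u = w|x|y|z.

Need u with wx|y|z ∨ u = wxyz and wx|y|z ∧ u = w|x|y|z.
Checking each element gives: wyz|x, wy|xz, wz|xy, w|xyz.

wyz|x, wy|xz, wz|xy, w|xyz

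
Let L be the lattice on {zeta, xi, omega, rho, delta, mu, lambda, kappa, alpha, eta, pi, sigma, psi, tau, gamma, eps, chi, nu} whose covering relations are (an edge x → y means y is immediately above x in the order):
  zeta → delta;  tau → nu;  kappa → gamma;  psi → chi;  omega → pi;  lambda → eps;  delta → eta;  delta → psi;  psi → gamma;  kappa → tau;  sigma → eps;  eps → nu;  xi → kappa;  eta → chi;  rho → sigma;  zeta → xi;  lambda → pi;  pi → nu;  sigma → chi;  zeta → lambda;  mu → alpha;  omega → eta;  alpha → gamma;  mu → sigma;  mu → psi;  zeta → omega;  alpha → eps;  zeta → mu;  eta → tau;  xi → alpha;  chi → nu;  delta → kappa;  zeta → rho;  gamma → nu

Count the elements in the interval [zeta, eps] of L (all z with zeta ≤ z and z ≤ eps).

The interval [zeta, eps] = {alpha, eps, lambda, mu, rho, sigma, xi, zeta}, which has 8 elements.

8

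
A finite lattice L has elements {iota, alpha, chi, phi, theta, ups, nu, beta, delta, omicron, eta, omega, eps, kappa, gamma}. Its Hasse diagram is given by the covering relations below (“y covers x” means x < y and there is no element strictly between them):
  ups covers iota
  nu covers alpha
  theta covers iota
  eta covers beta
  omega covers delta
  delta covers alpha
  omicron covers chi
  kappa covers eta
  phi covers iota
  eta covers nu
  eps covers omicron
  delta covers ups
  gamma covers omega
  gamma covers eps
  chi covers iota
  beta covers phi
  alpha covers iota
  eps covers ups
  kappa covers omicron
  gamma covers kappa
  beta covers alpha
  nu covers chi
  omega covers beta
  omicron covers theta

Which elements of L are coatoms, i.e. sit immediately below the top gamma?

eps, kappa, omega

The coatoms are exactly the elements covered by gamma: eps, kappa, omega.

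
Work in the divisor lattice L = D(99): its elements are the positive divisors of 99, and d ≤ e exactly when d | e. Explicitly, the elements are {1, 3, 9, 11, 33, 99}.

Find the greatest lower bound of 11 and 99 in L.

In the divisibility order, the meet is the greatest common divisor: gcd(11, 99) = 11.

11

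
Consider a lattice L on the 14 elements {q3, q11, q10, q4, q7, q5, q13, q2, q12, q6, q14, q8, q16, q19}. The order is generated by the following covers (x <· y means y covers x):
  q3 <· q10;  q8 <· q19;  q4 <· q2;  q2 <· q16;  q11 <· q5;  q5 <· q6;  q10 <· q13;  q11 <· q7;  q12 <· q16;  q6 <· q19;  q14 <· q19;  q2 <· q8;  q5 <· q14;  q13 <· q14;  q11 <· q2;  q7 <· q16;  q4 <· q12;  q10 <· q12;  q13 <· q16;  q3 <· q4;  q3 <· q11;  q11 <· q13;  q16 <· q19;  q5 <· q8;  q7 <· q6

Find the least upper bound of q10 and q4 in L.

q12

Common upper bounds of {q10, q4}: q12, q16, q19.
The least among these is q12.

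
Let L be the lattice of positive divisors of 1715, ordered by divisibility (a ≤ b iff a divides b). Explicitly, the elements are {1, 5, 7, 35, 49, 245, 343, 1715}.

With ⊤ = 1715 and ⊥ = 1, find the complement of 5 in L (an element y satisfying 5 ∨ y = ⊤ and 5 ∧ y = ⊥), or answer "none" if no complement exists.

Need y with 5 ∨ y = 1715 and 5 ∧ y = 1.
Checking each element gives: 343.

343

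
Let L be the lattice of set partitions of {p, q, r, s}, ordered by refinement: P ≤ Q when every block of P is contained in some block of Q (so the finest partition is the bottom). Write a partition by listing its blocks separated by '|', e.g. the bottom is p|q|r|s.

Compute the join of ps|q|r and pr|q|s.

The join of ps|q|r and pr|q|s merges any blocks that overlap across the partitions, giving prs|q.

prs|q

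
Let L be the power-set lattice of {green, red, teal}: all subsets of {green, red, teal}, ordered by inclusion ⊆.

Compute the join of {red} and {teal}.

Under ⊆, join is union: {red} ∪ {teal} = {red,teal}.

{red,teal}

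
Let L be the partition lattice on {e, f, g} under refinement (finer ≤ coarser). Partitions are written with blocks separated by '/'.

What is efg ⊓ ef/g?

ef/g

The meet (common refinement) of efg and ef/g intersects blocks pairwise, giving ef/g.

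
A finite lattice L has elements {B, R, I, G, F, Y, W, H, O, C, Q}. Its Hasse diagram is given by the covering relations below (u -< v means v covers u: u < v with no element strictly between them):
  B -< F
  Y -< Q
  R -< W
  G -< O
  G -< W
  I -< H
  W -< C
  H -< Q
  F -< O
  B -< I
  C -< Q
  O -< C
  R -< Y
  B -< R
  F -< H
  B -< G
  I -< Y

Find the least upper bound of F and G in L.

O

Common upper bounds of {F, G}: C, O, Q.
The least among these is O.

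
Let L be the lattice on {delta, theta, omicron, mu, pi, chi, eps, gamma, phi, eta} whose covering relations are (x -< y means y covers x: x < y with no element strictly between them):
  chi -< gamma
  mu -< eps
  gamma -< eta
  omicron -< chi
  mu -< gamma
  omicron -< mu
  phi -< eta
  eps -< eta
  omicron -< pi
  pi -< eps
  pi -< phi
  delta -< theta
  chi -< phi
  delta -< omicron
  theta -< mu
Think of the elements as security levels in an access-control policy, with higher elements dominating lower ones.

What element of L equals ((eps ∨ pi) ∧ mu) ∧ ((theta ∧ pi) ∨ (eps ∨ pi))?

mu

eps ∨ pi = eps
eps ∧ mu = mu
theta ∧ pi = delta
eps ∨ pi = eps
delta ∨ eps = eps
mu ∧ eps = mu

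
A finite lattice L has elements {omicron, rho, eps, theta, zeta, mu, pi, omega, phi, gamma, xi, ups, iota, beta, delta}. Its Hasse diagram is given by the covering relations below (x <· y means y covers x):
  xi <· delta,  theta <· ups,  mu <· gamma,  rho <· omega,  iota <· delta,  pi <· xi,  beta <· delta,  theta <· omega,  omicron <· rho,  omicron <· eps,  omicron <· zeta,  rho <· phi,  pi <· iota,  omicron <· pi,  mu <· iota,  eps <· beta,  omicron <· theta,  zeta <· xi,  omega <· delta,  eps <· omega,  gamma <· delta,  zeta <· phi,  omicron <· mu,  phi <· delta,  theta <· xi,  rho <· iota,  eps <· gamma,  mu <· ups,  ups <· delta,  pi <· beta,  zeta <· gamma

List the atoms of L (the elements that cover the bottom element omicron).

The atoms are exactly the elements that cover omicron: eps, mu, pi, rho, theta, zeta.

eps, mu, pi, rho, theta, zeta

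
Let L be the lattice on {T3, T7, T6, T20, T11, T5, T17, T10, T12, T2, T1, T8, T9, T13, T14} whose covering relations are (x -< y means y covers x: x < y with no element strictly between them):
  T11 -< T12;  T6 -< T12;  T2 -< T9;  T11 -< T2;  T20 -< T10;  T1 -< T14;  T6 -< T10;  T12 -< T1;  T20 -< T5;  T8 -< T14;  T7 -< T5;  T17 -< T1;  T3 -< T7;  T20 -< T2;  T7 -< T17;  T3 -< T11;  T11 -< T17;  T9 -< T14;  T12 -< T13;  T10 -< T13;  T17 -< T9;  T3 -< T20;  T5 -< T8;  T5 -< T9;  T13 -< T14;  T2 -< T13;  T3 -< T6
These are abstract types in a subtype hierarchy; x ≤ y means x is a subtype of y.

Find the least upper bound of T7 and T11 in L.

T17

Common upper bounds of {T7, T11}: T1, T14, T17, T9.
The least among these is T17.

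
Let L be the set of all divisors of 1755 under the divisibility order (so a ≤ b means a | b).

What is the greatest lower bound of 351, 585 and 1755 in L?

In the divisibility order, the meet is the greatest common divisor: gcd(351, 585, 1755) = 117.

117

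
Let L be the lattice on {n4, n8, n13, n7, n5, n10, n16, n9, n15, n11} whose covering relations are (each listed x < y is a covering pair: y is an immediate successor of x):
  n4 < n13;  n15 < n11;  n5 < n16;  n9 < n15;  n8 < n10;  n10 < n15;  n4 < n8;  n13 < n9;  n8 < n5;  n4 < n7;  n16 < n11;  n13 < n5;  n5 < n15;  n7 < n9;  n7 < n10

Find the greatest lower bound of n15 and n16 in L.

Common lower bounds of {n15, n16}: n13, n4, n5, n8.
The greatest among these is n5.

n5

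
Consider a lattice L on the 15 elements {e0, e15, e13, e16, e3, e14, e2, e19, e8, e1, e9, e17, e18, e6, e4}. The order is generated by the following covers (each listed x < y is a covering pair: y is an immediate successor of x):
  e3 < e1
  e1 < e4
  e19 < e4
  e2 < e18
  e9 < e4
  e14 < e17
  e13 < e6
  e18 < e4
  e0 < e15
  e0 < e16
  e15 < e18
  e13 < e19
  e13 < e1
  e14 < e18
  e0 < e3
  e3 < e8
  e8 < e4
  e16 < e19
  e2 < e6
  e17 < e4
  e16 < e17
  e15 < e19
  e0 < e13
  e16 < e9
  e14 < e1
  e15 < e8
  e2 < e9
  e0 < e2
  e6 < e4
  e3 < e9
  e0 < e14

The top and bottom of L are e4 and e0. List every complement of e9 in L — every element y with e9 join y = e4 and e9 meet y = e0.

Need y with e9 ∨ y = e4 and e9 ∧ y = e0.
Checking each element gives: e13, e14, e15.

e13, e14, e15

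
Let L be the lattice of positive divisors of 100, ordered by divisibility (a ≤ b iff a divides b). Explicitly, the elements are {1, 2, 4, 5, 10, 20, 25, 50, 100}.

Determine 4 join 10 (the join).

In the divisibility order, the join is the least common multiple: lcm(4, 10) = 20.

20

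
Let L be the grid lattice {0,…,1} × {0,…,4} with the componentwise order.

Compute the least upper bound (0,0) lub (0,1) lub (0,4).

In a product of chains, the join is componentwise max, giving (0,4).

(0,4)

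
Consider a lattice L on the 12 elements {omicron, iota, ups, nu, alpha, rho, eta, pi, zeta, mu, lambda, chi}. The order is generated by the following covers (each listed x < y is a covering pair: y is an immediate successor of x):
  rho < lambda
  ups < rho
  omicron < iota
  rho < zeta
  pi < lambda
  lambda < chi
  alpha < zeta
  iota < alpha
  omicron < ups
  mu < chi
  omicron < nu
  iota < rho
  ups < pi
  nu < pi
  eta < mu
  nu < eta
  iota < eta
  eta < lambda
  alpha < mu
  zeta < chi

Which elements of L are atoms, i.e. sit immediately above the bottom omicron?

The atoms are exactly the elements that cover omicron: iota, nu, ups.

iota, nu, ups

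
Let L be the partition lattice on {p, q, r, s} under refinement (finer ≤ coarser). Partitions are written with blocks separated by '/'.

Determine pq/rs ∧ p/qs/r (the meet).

The meet (common refinement) of pq/rs and p/qs/r intersects blocks pairwise, giving p/q/r/s.

p/q/r/s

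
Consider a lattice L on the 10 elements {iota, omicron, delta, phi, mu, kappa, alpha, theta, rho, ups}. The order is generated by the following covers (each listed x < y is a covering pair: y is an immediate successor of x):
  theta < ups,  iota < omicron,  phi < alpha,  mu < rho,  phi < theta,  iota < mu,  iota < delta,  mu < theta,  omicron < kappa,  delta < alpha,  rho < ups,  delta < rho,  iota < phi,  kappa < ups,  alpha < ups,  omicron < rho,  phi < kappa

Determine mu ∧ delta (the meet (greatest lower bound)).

iota

Common lower bounds of {mu, delta}: iota.
The greatest among these is iota.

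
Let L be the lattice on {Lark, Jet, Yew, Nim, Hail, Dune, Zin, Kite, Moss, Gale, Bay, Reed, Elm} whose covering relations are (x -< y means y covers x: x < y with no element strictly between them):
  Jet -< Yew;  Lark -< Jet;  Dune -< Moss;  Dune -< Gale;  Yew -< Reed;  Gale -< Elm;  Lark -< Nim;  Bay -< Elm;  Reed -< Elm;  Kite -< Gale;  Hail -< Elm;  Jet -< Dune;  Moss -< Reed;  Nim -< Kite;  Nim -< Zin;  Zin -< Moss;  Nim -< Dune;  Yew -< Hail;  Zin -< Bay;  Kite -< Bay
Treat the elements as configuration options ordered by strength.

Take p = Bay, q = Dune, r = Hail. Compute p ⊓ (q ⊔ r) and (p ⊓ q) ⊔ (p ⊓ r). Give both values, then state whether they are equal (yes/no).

q ⊔ r = Elm, so p ⊓ (q ⊔ r) = Bay ⊓ Elm = Bay.
p ⊓ q = Nim and p ⊓ r = Lark, so (p ⊓ q) ⊔ (p ⊓ r) = Nim ⊔ Lark = Nim.
Equal: no.

Bay; Nim; no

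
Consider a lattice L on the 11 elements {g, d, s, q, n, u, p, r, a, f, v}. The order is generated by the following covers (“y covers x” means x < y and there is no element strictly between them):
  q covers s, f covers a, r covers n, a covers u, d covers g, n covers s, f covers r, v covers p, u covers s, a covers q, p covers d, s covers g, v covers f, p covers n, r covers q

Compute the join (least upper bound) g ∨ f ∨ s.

Common upper bounds of {g, f, s}: f, v.
The least among these is f.

f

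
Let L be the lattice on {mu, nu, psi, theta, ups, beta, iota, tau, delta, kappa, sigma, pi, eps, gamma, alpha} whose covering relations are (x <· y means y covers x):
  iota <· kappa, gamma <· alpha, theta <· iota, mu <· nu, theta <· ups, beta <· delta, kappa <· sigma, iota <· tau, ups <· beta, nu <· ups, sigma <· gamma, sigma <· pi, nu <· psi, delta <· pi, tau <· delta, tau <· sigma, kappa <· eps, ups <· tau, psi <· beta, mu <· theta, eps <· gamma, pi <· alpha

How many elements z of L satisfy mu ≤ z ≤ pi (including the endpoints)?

The interval [mu, pi] = {beta, delta, iota, kappa, mu, nu, pi, psi, sigma, tau, theta, ups}, which has 12 elements.

12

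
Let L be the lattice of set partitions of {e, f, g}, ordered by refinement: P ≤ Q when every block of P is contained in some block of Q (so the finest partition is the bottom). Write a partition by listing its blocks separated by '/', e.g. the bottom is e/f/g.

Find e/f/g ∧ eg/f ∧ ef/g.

The meet (common refinement) of e/f/g, eg/f, ef/g intersects blocks pairwise, giving e/f/g.

e/f/g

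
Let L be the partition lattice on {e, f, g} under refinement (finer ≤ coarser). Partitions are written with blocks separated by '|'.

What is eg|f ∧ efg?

Common lower bounds of {eg|f, efg}: eg|f, e|f|g.
The greatest among these is eg|f.

eg|f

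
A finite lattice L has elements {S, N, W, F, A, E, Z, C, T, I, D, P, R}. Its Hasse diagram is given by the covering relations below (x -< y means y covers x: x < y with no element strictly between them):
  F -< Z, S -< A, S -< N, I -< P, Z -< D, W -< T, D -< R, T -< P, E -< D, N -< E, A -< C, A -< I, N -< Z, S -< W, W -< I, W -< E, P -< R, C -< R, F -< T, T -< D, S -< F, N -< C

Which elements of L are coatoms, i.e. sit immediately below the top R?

C, D, P

The coatoms are exactly the elements covered by R: C, D, P.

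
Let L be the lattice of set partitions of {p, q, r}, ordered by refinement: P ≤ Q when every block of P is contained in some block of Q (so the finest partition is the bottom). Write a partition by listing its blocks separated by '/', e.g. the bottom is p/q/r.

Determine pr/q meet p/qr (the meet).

p/q/r

The meet (common refinement) of pr/q and p/qr intersects blocks pairwise, giving p/q/r.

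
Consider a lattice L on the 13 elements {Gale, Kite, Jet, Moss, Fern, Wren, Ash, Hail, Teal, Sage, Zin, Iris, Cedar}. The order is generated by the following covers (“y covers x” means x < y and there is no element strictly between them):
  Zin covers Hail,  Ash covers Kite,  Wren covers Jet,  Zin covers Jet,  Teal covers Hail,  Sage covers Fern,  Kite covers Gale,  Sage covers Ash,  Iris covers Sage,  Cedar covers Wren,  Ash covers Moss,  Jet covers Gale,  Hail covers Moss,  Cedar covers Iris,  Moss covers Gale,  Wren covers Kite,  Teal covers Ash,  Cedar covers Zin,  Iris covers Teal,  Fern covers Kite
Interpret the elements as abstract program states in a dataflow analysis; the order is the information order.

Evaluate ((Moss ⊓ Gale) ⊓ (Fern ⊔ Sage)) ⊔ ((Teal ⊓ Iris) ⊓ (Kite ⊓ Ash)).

Kite

Moss ∧ Gale = Gale
Fern ∨ Sage = Sage
Gale ∧ Sage = Gale
Teal ∧ Iris = Teal
Kite ∧ Ash = Kite
Teal ∧ Kite = Kite
Gale ∨ Kite = Kite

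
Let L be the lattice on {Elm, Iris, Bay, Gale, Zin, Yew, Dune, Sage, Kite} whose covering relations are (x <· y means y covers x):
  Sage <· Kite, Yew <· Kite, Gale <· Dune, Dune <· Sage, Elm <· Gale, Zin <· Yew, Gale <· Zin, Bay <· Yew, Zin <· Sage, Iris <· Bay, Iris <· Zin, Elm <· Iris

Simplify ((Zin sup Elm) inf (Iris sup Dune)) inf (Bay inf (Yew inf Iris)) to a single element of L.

Iris

Zin ∨ Elm = Zin
Iris ∨ Dune = Sage
Zin ∧ Sage = Zin
Yew ∧ Iris = Iris
Bay ∧ Iris = Iris
Zin ∧ Iris = Iris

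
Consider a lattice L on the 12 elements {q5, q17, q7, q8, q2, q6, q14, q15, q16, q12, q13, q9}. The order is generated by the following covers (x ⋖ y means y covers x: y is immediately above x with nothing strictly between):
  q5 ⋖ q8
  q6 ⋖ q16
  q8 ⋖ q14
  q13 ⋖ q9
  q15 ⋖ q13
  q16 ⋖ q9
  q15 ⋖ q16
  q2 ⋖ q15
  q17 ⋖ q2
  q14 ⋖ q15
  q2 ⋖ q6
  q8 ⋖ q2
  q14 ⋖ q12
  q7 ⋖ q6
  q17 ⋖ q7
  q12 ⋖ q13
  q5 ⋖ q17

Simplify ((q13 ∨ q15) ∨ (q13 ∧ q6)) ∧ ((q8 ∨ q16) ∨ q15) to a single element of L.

q15

q13 ∨ q15 = q13
q13 ∧ q6 = q2
q13 ∨ q2 = q13
q8 ∨ q16 = q16
q16 ∨ q15 = q16
q13 ∧ q16 = q15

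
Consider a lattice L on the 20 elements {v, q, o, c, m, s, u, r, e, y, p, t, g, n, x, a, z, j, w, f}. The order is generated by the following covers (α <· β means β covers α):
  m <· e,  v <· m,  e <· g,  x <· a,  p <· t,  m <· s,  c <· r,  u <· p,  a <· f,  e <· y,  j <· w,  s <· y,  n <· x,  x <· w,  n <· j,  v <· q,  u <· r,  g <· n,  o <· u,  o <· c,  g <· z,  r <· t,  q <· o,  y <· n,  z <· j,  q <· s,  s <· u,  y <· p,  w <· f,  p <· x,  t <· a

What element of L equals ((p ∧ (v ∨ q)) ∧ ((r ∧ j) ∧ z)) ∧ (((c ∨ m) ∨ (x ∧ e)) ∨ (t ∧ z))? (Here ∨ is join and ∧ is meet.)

v ∨ q = q
p ∧ q = q
r ∧ j = s
s ∧ z = m
q ∧ m = v
c ∨ m = r
x ∧ e = e
r ∨ e = t
t ∧ z = e
t ∨ e = t
v ∧ t = v

v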